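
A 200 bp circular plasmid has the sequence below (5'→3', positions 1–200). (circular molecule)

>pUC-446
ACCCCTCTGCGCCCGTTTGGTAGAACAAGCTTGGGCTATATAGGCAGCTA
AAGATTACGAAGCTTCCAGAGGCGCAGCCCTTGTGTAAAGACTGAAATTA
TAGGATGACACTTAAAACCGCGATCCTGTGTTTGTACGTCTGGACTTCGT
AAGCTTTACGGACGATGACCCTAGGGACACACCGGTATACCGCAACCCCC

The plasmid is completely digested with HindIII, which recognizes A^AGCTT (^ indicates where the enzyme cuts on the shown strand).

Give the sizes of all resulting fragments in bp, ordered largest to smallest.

HindIII sites (AAGCTT) start at positions 27, 60, 151.
HindIII cuts after the first base of each site, so after positions 27, 60, 151.
Circular molecule, 3 cuts → 3 fragments:
  28–60 → 33 bp
  61–151 → 91 bp
  152–200 then 1–27 → 49 + 27 = 76 bp
Sorted largest to smallest: 91, 76, 33 bp.

91, 76, 33 bp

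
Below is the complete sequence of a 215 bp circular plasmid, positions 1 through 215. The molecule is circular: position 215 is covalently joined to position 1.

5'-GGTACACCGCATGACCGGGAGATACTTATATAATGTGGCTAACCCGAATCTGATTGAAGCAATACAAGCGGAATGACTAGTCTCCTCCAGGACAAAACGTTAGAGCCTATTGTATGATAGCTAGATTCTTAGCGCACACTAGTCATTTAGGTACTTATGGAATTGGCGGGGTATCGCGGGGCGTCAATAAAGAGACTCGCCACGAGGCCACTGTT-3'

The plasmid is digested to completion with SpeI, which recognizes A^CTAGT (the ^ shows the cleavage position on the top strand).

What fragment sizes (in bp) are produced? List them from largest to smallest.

153, 62 bp

SpeI sites (ACTAGT) start at positions 76, 138.
SpeI cuts after the first base of each site, so after positions 76, 138.
Circular molecule, 2 cuts → 2 fragments:
  77–138 → 62 bp
  139–215 then 1–76 → 77 + 76 = 153 bp
Sorted largest to smallest: 153, 62 bp.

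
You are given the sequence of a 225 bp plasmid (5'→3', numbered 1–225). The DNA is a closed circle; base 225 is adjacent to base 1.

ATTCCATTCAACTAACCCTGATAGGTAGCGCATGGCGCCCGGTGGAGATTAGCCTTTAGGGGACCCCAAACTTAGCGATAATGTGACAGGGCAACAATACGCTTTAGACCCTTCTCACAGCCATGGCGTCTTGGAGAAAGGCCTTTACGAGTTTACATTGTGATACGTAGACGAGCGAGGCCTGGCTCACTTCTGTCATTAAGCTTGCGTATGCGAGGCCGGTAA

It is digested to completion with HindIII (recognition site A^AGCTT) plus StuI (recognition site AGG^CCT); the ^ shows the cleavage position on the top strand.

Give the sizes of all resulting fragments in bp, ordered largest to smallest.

165, 39, 21 bp

The HindIII site (AAGCTT) starts at position 201.
HindIII cuts after the first base of each site, so after position 201.
StuI sites (AGGCCT) start at positions 139, 178.
StuI cuts after base 3 of each site, so after positions 141, 180.
Combined cut positions: 141, 180, 201.
Circular molecule, 3 cuts → 3 fragments:
  142–180 → 39 bp
  181–201 → 21 bp
  202–225 then 1–141 → 24 + 141 = 165 bp
Sorted largest to smallest: 165, 39, 21 bp.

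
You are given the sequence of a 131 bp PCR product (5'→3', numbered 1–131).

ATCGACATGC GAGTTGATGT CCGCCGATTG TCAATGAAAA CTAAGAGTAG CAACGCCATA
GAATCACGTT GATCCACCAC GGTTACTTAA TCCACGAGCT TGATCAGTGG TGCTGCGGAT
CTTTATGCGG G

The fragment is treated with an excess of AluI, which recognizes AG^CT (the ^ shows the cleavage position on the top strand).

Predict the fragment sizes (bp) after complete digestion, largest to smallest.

The AluI site (AGCT) starts at position 97.
AluI cuts after base 2 of each site, so after position 98.
Linear molecule, 1 cut → 2 fragments:
  1–98 → 98 bp
  99–131 → 33 bp
Sorted largest to smallest: 98, 33 bp.

98, 33 bp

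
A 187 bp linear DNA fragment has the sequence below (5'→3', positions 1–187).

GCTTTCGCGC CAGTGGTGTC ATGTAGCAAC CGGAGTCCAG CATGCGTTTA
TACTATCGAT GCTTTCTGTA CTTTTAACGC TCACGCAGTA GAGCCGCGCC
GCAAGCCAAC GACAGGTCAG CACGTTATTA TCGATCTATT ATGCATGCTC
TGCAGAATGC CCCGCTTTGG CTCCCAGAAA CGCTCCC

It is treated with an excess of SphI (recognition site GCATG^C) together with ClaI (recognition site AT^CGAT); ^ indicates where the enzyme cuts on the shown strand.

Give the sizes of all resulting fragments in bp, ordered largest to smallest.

SphI sites (GCATGC) start at positions 40, 143.
SphI cuts after base 5 of each site (before the last base), so after positions 44, 147.
ClaI sites (ATCGAT) start at positions 55, 130.
ClaI cuts after base 2 of each site, so after positions 56, 131.
Combined cut positions: 44, 56, 131, 147.
Linear molecule, 4 cuts → 5 fragments:
  1–44 → 44 bp
  45–56 → 12 bp
  57–131 → 75 bp
  132–147 → 16 bp
  148–187 → 40 bp
Sorted largest to smallest: 75, 44, 40, 16, 12 bp.

75, 44, 40, 16, 12 bp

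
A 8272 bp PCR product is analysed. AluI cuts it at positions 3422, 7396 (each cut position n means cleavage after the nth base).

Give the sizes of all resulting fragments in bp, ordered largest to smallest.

Linear molecule, 2 cuts → 3 fragments:
  3422 − 0 = 3422 bp
  7396 − 3422 = 3974 bp
  8272 − 7396 = 876 bp
Sorted largest to smallest: 3974, 3422, 876 bp.

3974, 3422, 876 bp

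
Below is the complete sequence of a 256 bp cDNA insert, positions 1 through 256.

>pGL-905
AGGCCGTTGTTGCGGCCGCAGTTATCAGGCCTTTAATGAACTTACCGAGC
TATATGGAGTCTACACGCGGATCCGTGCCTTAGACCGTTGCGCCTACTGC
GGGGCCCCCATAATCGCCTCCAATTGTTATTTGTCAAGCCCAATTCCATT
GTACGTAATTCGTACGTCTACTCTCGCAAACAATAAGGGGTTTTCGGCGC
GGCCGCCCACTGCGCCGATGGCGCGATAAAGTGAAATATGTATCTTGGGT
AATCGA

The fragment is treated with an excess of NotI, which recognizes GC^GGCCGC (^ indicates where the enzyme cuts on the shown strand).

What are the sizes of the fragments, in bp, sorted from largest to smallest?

187, 56, 13 bp

NotI sites (GCGGCCGC) start at positions 12, 199.
NotI cuts after base 2 of each site, so after positions 13, 200.
Linear molecule, 2 cuts → 3 fragments:
  1–13 → 13 bp
  14–200 → 187 bp
  201–256 → 56 bp
Sorted largest to smallest: 187, 56, 13 bp.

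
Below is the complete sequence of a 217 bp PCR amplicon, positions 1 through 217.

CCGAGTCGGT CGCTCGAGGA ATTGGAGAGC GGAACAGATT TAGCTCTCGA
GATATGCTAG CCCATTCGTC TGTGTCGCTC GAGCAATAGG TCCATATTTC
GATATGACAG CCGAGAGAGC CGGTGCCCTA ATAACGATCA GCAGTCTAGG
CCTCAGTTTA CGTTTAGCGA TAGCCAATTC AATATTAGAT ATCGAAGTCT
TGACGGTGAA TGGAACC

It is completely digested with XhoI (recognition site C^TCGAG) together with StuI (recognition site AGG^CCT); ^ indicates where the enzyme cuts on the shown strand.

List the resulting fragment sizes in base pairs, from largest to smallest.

72, 67, 33, 32, 13 bp

XhoI sites (CTCGAG) start at positions 13, 46, 78.
XhoI cuts after the first base of each site, so after positions 13, 46, 78.
The StuI site (AGGCCT) starts at position 148.
StuI cuts after base 3 of each site, so after position 150.
Combined cut positions: 13, 46, 78, 150.
Linear molecule, 4 cuts → 5 fragments:
  1–13 → 13 bp
  14–46 → 33 bp
  47–78 → 32 bp
  79–150 → 72 bp
  151–217 → 67 bp
Sorted largest to smallest: 72, 67, 33, 32, 13 bp.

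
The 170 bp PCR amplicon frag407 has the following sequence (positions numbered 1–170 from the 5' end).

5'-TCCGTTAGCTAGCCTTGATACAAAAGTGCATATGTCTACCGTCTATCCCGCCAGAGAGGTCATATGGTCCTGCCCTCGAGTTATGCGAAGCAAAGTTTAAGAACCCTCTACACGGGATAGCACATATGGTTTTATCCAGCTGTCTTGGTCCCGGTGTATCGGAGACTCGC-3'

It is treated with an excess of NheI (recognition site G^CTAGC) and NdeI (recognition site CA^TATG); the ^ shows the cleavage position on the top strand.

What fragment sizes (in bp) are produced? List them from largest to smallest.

The NheI site (GCTAGC) starts at position 8.
NheI cuts after the first base of each site, so after position 8.
NdeI sites (CATATG) start at positions 29, 61, 123.
NdeI cuts after base 2 of each site, so after positions 30, 62, 124.
Combined cut positions: 8, 30, 62, 124.
Linear molecule, 4 cuts → 5 fragments:
  1–8 → 8 bp
  9–30 → 22 bp
  31–62 → 32 bp
  63–124 → 62 bp
  125–170 → 46 bp
Sorted largest to smallest: 62, 46, 32, 22, 8 bp.

62, 46, 32, 22, 8 bp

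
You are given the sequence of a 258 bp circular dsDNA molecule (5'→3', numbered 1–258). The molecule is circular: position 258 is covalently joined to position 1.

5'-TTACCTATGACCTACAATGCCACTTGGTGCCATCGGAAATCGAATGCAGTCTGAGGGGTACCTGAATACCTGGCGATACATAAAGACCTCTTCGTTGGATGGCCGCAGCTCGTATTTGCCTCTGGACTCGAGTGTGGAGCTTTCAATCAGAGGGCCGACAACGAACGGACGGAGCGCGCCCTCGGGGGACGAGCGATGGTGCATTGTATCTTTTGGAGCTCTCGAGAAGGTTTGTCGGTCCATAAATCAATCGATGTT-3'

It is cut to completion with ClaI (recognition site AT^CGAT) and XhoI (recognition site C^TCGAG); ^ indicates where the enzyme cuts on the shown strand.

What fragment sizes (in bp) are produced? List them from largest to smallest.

134, 94, 30 bp

The ClaI site (ATCGAT) starts at position 250.
ClaI cuts after base 2 of each site, so after position 251.
XhoI sites (CTCGAG) start at positions 127, 221.
XhoI cuts after the first base of each site, so after positions 127, 221.
Combined cut positions: 127, 221, 251.
Circular molecule, 3 cuts → 3 fragments:
  128–221 → 94 bp
  222–251 → 30 bp
  252–258 then 1–127 → 7 + 127 = 134 bp
Sorted largest to smallest: 134, 94, 30 bp.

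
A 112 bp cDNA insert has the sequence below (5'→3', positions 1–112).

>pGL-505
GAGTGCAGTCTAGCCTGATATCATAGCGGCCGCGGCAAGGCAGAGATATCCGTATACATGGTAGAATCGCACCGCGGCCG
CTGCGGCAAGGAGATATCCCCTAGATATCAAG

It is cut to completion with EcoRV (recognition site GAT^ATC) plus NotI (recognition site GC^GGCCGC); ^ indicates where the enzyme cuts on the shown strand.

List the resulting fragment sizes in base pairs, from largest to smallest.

28, 20, 20, 19, 11, 8, 6 bp

EcoRV sites (GATATC) start at positions 17, 45, 93, 104.
EcoRV cuts after base 3 of each site, so after positions 19, 47, 95, 106.
NotI sites (GCGGCCGC) start at positions 26, 74.
NotI cuts after base 2 of each site, so after positions 27, 75.
Combined cut positions: 19, 27, 47, 75, 95, 106.
Linear molecule, 6 cuts → 7 fragments:
  1–19 → 19 bp
  20–27 → 8 bp
  28–47 → 20 bp
  48–75 → 28 bp
  76–95 → 20 bp
  96–106 → 11 bp
  107–112 → 6 bp
Sorted largest to smallest: 28, 20, 20, 19, 11, 8, 6 bp.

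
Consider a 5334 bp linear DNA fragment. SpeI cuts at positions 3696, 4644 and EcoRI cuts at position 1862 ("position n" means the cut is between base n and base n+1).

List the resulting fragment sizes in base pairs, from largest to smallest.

Combined cut positions (sorted): 1862, 3696, 4644.
Linear molecule, 3 cuts → 4 fragments:
  1862 − 0 = 1862 bp
  3696 − 1862 = 1834 bp
  4644 − 3696 = 948 bp
  5334 − 4644 = 690 bp
Sorted largest to smallest: 1862, 1834, 948, 690 bp.

1862, 1834, 948, 690 bp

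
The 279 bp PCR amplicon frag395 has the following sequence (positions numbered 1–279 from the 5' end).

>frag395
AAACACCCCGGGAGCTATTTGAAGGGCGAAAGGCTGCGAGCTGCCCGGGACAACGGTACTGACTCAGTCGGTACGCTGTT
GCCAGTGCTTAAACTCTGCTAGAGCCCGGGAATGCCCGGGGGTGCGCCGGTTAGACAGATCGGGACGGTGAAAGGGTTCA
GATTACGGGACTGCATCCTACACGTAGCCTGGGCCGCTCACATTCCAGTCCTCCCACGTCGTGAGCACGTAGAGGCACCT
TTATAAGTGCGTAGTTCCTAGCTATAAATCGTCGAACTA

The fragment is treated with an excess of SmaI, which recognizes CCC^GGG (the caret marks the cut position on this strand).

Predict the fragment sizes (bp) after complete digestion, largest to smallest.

162, 61, 37, 10, 9 bp

SmaI sites (CCCGGG) start at positions 7, 44, 105, 115.
SmaI cuts after base 3 of each site, so after positions 9, 46, 107, 117.
Linear molecule, 4 cuts → 5 fragments:
  1–9 → 9 bp
  10–46 → 37 bp
  47–107 → 61 bp
  108–117 → 10 bp
  118–279 → 162 bp
Sorted largest to smallest: 162, 61, 37, 10, 9 bp.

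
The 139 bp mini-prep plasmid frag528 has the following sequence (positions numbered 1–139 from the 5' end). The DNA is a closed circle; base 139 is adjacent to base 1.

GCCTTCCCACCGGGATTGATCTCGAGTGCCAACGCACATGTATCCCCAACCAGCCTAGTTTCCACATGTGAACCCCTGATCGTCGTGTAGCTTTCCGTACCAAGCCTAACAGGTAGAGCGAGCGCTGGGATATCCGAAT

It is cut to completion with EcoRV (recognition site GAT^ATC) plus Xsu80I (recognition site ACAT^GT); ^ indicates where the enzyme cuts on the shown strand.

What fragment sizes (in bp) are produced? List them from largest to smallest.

64, 47, 28 bp

The EcoRV site (GATATC) starts at position 129.
EcoRV cuts after base 3 of each site, so after position 131.
Xsu80I sites (ACATGT) start at positions 36, 64.
Xsu80I cuts after base 4 of each site, so after positions 39, 67.
Combined cut positions: 39, 67, 131.
Circular molecule, 3 cuts → 3 fragments:
  40–67 → 28 bp
  68–131 → 64 bp
  132–139 then 1–39 → 8 + 39 = 47 bp
Sorted largest to smallest: 64, 47, 28 bp.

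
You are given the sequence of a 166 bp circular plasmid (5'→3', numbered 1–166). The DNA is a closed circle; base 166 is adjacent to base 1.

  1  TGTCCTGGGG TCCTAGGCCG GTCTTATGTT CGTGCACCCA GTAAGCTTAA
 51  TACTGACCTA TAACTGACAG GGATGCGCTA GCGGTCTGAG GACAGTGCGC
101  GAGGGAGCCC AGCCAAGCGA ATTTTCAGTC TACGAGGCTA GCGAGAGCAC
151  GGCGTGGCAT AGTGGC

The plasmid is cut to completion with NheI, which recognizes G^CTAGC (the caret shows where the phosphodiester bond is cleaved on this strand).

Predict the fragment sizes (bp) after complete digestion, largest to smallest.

106, 60 bp

NheI sites (GCTAGC) start at positions 77, 137.
NheI cuts after the first base of each site, so after positions 77, 137.
Circular molecule, 2 cuts → 2 fragments:
  78–137 → 60 bp
  138–166 then 1–77 → 29 + 77 = 106 bp
Sorted largest to smallest: 106, 60 bp.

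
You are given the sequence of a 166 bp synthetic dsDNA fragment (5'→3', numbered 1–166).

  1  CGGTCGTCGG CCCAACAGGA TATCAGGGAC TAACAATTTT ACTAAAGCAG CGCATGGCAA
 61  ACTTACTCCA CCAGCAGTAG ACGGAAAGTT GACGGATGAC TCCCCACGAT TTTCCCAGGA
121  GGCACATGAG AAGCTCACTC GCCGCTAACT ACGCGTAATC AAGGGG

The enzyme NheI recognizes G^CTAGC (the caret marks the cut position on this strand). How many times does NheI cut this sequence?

No occurrence of GCTAGC is present in the sequence.
NheI does not cut: 0 sites.

0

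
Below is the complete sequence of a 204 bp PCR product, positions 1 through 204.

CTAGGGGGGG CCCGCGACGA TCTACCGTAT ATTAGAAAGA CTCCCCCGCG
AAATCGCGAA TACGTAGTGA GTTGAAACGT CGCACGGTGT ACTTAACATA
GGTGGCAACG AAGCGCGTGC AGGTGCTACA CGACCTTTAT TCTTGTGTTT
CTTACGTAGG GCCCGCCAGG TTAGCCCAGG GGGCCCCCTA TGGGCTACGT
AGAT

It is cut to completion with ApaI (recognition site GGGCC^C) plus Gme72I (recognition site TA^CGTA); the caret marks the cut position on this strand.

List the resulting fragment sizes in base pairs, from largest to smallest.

ApaI sites (GGGCCC) start at positions 8, 159, 181.
ApaI cuts after base 5 of each site (before the last base), so after positions 12, 163, 185.
Gme72I sites (TACGTA) start at positions 61, 153, 196.
Gme72I cuts after base 2 of each site, so after positions 62, 154, 197.
Combined cut positions: 12, 62, 154, 163, 185, 197.
Linear molecule, 6 cuts → 7 fragments:
  1–12 → 12 bp
  13–62 → 50 bp
  63–154 → 92 bp
  155–163 → 9 bp
  164–185 → 22 bp
  186–197 → 12 bp
  198–204 → 7 bp
Sorted largest to smallest: 92, 50, 22, 12, 12, 9, 7 bp.

92, 50, 22, 12, 12, 9, 7 bp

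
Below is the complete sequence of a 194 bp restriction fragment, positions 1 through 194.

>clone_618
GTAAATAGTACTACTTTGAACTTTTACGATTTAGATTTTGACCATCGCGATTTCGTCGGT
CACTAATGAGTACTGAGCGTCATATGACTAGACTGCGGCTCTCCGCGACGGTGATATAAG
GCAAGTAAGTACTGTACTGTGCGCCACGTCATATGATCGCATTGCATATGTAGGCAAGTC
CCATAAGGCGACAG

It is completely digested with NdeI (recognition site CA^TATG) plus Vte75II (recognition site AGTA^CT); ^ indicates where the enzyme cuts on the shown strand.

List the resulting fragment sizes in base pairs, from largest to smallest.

62, 49, 28, 20, 15, 10, 10 bp

NdeI sites (CATATG) start at positions 81, 150, 165.
NdeI cuts after base 2 of each site, so after positions 82, 151, 166.
Vte75II sites (AGTACT) start at positions 7, 69, 128.
Vte75II cuts after base 4 of each site, so after positions 10, 72, 131.
Combined cut positions: 10, 72, 82, 131, 151, 166.
Linear molecule, 6 cuts → 7 fragments:
  1–10 → 10 bp
  11–72 → 62 bp
  73–82 → 10 bp
  83–131 → 49 bp
  132–151 → 20 bp
  152–166 → 15 bp
  167–194 → 28 bp
Sorted largest to smallest: 62, 49, 28, 20, 15, 10, 10 bp.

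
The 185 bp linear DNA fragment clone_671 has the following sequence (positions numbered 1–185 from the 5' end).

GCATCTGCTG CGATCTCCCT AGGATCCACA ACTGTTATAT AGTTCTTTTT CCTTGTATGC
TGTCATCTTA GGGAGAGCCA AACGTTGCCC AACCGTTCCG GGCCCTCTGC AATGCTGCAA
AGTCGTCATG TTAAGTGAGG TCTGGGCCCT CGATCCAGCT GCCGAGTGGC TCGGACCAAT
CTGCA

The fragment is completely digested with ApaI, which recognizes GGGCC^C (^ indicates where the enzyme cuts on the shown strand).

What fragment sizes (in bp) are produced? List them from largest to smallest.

ApaI sites (GGGCCC) start at positions 100, 144.
ApaI cuts after base 5 of each site (before the last base), so after positions 104, 148.
Linear molecule, 2 cuts → 3 fragments:
  1–104 → 104 bp
  105–148 → 44 bp
  149–185 → 37 bp
Sorted largest to smallest: 104, 44, 37 bp.

104, 44, 37 bp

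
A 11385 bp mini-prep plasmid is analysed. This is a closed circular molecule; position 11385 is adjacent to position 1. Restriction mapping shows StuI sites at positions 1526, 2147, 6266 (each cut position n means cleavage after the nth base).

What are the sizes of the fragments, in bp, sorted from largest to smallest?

6645, 4119, 621 bp

Circular molecule, 3 cuts → 3 fragments:
  2147 − 1526 = 621 bp
  6266 − 2147 = 4119 bp
  wrap: 11385 − 6266 + 1526 = 6645 bp
Sorted largest to smallest: 6645, 4119, 621 bp.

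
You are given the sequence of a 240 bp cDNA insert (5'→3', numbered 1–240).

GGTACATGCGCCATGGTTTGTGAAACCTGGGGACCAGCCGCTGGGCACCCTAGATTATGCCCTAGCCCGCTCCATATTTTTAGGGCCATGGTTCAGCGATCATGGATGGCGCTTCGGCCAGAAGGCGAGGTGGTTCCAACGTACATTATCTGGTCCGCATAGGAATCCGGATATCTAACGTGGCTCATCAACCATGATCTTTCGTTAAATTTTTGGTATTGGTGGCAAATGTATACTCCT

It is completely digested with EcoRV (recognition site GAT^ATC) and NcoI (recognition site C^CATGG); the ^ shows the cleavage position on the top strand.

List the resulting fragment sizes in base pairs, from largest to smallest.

86, 75, 68, 11 bp

The EcoRV site (GATATC) starts at position 170.
EcoRV cuts after base 3 of each site, so after position 172.
NcoI sites (CCATGG) start at positions 11, 86.
NcoI cuts after the first base of each site, so after positions 11, 86.
Combined cut positions: 11, 86, 172.
Linear molecule, 3 cuts → 4 fragments:
  1–11 → 11 bp
  12–86 → 75 bp
  87–172 → 86 bp
  173–240 → 68 bp
Sorted largest to smallest: 86, 75, 68, 11 bp.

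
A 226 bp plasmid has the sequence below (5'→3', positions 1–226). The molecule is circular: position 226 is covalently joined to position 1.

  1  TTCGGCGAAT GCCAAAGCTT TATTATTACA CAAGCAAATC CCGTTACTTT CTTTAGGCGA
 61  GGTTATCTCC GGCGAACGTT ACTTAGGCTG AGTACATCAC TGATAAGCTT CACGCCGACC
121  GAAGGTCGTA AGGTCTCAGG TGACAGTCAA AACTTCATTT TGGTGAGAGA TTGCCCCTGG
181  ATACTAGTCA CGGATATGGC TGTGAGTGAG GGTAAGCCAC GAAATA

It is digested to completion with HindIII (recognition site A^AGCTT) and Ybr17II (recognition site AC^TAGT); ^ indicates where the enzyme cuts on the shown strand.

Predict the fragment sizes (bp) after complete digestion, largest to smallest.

HindIII sites (AAGCTT) start at positions 15, 105.
HindIII cuts after the first base of each site, so after positions 15, 105.
The Ybr17II site (ACTAGT) starts at position 183.
Ybr17II cuts after base 2 of each site, so after position 184.
Combined cut positions: 15, 105, 184.
Circular molecule, 3 cuts → 3 fragments:
  16–105 → 90 bp
  106–184 → 79 bp
  185–226 then 1–15 → 42 + 15 = 57 bp
Sorted largest to smallest: 90, 79, 57 bp.

90, 79, 57 bp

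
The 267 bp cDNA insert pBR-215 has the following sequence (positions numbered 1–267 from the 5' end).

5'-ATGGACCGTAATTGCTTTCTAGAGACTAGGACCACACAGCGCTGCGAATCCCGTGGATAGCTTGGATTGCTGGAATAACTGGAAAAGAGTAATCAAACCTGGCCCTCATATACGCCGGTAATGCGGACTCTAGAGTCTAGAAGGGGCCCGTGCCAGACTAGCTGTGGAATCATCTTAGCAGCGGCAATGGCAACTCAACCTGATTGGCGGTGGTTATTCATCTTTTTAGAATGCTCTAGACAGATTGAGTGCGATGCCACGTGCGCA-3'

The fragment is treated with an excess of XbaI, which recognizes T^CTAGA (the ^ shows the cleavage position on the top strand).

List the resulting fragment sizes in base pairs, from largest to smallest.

XbaI sites (TCTAGA) start at positions 18, 129, 136, 235.
XbaI cuts after the first base of each site, so after positions 18, 129, 136, 235.
Linear molecule, 4 cuts → 5 fragments:
  1–18 → 18 bp
  19–129 → 111 bp
  130–136 → 7 bp
  137–235 → 99 bp
  236–267 → 32 bp
Sorted largest to smallest: 111, 99, 32, 18, 7 bp.

111, 99, 32, 18, 7 bp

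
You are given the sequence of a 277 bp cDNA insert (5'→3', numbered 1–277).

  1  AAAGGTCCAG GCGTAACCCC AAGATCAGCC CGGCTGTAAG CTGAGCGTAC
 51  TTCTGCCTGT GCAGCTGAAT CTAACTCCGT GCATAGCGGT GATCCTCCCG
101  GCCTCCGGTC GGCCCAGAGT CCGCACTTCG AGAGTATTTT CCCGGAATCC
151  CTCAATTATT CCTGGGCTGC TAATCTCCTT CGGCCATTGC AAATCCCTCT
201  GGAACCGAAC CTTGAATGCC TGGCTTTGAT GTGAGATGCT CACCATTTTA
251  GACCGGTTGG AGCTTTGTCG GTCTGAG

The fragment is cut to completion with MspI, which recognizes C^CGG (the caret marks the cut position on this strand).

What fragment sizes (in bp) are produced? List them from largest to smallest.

MspI sites (CCGG) start at positions 30, 98, 105, 142, 253.
MspI cuts after the first base of each site, so after positions 30, 98, 105, 142, 253.
Linear molecule, 5 cuts → 6 fragments:
  1–30 → 30 bp
  31–98 → 68 bp
  99–105 → 7 bp
  106–142 → 37 bp
  143–253 → 111 bp
  254–277 → 24 bp
Sorted largest to smallest: 111, 68, 37, 30, 24, 7 bp.

111, 68, 37, 30, 24, 7 bp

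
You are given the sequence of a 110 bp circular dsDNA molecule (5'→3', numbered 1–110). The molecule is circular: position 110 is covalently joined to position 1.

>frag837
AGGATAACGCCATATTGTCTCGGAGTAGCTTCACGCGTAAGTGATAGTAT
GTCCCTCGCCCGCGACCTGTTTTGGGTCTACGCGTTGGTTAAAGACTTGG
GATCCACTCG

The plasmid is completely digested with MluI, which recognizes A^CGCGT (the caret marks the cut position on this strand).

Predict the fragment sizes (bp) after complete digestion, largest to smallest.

MluI sites (ACGCGT) start at positions 33, 80.
MluI cuts after the first base of each site, so after positions 33, 80.
Circular molecule, 2 cuts → 2 fragments:
  34–80 → 47 bp
  81–110 then 1–33 → 30 + 33 = 63 bp
Sorted largest to smallest: 63, 47 bp.

63, 47 bp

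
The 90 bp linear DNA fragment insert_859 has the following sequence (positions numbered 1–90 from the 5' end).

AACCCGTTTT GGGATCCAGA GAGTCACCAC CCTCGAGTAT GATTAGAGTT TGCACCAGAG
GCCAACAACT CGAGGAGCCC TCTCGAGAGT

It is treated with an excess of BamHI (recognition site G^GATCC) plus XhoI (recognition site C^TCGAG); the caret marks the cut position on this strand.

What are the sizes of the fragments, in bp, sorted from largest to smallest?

The BamHI site (GGATCC) starts at position 12.
BamHI cuts after the first base of each site, so after position 12.
XhoI sites (CTCGAG) start at positions 32, 69, 82.
XhoI cuts after the first base of each site, so after positions 32, 69, 82.
Combined cut positions: 12, 32, 69, 82.
Linear molecule, 4 cuts → 5 fragments:
  1–12 → 12 bp
  13–32 → 20 bp
  33–69 → 37 bp
  70–82 → 13 bp
  83–90 → 8 bp
Sorted largest to smallest: 37, 20, 13, 12, 8 bp.

37, 20, 13, 12, 8 bp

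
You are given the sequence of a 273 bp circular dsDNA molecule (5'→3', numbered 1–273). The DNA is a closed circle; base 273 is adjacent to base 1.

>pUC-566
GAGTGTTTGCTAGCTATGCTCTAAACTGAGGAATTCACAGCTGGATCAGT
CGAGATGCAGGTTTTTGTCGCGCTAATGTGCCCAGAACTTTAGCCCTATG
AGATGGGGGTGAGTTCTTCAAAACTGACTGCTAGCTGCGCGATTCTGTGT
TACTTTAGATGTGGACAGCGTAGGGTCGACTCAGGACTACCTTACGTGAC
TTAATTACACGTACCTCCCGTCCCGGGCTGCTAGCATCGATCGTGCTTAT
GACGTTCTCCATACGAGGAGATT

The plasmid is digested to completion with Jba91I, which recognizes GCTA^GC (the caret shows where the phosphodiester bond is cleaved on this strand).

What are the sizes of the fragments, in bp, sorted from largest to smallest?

121, 100, 52 bp

Jba91I sites (GCTAGC) start at positions 9, 130, 230.
Jba91I cuts after base 4 of each site, so after positions 12, 133, 233.
Circular molecule, 3 cuts → 3 fragments:
  13–133 → 121 bp
  134–233 → 100 bp
  234–273 then 1–12 → 40 + 12 = 52 bp
Sorted largest to smallest: 121, 100, 52 bp.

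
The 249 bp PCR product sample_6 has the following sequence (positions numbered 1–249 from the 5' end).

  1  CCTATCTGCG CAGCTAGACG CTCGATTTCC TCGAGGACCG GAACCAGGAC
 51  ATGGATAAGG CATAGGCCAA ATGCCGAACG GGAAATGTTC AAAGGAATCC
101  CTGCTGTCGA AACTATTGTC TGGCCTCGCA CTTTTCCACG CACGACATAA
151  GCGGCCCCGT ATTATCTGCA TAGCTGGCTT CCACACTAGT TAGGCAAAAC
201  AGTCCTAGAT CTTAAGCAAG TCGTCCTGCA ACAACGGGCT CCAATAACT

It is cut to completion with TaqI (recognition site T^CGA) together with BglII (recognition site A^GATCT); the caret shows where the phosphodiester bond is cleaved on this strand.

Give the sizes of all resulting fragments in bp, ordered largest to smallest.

100, 76, 42, 22, 9 bp

TaqI sites (TCGA) start at positions 22, 31, 107.
TaqI cuts after the first base of each site, so after positions 22, 31, 107.
The BglII site (AGATCT) starts at position 207.
BglII cuts after the first base of each site, so after position 207.
Combined cut positions: 22, 31, 107, 207.
Linear molecule, 4 cuts → 5 fragments:
  1–22 → 22 bp
  23–31 → 9 bp
  32–107 → 76 bp
  108–207 → 100 bp
  208–249 → 42 bp
Sorted largest to smallest: 100, 76, 42, 22, 9 bp.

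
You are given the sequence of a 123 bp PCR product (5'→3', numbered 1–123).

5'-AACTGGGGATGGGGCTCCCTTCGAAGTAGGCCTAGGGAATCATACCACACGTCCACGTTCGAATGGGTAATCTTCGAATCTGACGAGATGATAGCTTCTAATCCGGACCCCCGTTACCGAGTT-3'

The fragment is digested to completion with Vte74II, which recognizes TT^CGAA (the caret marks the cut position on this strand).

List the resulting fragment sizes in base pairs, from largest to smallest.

49, 38, 21, 15 bp

Vte74II sites (TTCGAA) start at positions 20, 58, 73.
Vte74II cuts after base 2 of each site, so after positions 21, 59, 74.
Linear molecule, 3 cuts → 4 fragments:
  1–21 → 21 bp
  22–59 → 38 bp
  60–74 → 15 bp
  75–123 → 49 bp
Sorted largest to smallest: 49, 38, 21, 15 bp.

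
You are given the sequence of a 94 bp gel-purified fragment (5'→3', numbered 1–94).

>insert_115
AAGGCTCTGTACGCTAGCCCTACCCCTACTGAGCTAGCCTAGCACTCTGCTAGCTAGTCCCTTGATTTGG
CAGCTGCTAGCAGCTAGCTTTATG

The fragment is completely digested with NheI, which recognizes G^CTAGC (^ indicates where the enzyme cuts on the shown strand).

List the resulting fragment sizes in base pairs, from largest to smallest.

27, 20, 16, 13, 11, 7 bp

NheI sites (GCTAGC) start at positions 13, 33, 49, 76, 83.
NheI cuts after the first base of each site, so after positions 13, 33, 49, 76, 83.
Linear molecule, 5 cuts → 6 fragments:
  1–13 → 13 bp
  14–33 → 20 bp
  34–49 → 16 bp
  50–76 → 27 bp
  77–83 → 7 bp
  84–94 → 11 bp
Sorted largest to smallest: 27, 20, 16, 13, 11, 7 bp.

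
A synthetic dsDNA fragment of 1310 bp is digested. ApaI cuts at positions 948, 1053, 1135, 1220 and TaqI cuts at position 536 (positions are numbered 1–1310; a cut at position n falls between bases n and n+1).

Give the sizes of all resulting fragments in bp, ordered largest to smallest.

536, 412, 105, 90, 85, 82 bp

Combined cut positions (sorted): 536, 948, 1053, 1135, 1220.
Linear molecule, 5 cuts → 6 fragments:
  536 − 0 = 536 bp
  948 − 536 = 412 bp
  1053 − 948 = 105 bp
  1135 − 1053 = 82 bp
  1220 − 1135 = 85 bp
  1310 − 1220 = 90 bp
Sorted largest to smallest: 536, 412, 105, 90, 85, 82 bp.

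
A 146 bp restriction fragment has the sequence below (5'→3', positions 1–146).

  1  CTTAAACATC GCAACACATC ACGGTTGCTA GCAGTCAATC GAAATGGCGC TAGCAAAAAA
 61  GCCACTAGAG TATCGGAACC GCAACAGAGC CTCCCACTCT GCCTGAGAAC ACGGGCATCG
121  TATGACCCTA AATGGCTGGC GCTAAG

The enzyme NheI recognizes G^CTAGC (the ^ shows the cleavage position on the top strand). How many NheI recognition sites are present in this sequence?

GCTAGC occurs starting at positions 27, 49.
NheI cuts at 2 sites.

2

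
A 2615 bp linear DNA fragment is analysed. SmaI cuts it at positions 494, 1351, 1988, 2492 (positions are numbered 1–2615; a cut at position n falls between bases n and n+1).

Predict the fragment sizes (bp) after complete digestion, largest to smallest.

Linear molecule, 4 cuts → 5 fragments:
  494 − 0 = 494 bp
  1351 − 494 = 857 bp
  1988 − 1351 = 637 bp
  2492 − 1988 = 504 bp
  2615 − 2492 = 123 bp
Sorted largest to smallest: 857, 637, 504, 494, 123 bp.

857, 637, 504, 494, 123 bp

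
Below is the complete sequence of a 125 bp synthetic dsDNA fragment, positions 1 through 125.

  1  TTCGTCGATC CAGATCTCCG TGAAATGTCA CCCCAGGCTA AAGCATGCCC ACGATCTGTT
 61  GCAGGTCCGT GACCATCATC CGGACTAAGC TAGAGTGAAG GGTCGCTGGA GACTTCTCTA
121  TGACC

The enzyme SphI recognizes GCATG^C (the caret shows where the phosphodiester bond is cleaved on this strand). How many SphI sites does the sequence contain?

GCATGC occurs starting at position 43.
SphI cuts at 1 site.

1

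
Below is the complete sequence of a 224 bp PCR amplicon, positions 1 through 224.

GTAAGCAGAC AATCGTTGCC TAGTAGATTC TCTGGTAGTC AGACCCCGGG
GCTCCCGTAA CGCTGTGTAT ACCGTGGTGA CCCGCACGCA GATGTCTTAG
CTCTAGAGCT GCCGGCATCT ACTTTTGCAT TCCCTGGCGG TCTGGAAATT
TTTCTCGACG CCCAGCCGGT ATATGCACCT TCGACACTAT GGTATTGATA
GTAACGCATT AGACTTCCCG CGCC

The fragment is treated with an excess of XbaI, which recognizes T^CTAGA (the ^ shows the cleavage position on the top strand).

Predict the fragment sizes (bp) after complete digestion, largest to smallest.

122, 102 bp

The XbaI site (TCTAGA) starts at position 102.
XbaI cuts after the first base of each site, so after position 102.
Linear molecule, 1 cut → 2 fragments:
  1–102 → 102 bp
  103–224 → 122 bp
Sorted largest to smallest: 122, 102 bp.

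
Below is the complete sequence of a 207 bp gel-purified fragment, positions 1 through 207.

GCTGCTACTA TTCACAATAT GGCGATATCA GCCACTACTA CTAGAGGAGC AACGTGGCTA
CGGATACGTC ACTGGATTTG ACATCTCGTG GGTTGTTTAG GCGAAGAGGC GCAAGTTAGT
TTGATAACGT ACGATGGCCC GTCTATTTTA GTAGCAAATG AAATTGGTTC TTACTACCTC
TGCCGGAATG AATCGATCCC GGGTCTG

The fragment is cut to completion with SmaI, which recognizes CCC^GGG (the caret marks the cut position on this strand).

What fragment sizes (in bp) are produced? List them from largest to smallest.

The SmaI site (CCCGGG) starts at position 198.
SmaI cuts after base 3 of each site, so after position 200.
Linear molecule, 1 cut → 2 fragments:
  1–200 → 200 bp
  201–207 → 7 bp
Sorted largest to smallest: 200, 7 bp.

200, 7 bp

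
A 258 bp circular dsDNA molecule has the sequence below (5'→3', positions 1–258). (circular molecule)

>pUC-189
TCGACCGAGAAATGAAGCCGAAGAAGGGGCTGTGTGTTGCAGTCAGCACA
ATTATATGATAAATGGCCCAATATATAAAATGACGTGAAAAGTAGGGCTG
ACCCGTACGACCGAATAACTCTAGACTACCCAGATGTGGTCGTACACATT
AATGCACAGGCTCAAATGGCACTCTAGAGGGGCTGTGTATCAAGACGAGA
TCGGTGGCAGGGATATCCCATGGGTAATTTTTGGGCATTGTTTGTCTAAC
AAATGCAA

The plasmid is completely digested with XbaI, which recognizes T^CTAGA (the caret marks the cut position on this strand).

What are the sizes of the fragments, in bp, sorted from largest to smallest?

XbaI sites (TCTAGA) start at positions 120, 173.
XbaI cuts after the first base of each site, so after positions 120, 173.
Circular molecule, 2 cuts → 2 fragments:
  121–173 → 53 bp
  174–258 then 1–120 → 85 + 120 = 205 bp
Sorted largest to smallest: 205, 53 bp.

205, 53 bp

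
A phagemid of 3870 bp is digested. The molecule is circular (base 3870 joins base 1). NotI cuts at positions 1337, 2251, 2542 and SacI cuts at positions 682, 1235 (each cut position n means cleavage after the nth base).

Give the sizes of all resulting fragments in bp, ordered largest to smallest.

Combined cut positions (sorted): 682, 1235, 1337, 2251, 2542.
Circular molecule, 5 cuts → 5 fragments:
  1235 − 682 = 553 bp
  1337 − 1235 = 102 bp
  2251 − 1337 = 914 bp
  2542 − 2251 = 291 bp
  wrap: 3870 − 2542 + 682 = 2010 bp
Sorted largest to smallest: 2010, 914, 553, 291, 102 bp.

2010, 914, 553, 291, 102 bp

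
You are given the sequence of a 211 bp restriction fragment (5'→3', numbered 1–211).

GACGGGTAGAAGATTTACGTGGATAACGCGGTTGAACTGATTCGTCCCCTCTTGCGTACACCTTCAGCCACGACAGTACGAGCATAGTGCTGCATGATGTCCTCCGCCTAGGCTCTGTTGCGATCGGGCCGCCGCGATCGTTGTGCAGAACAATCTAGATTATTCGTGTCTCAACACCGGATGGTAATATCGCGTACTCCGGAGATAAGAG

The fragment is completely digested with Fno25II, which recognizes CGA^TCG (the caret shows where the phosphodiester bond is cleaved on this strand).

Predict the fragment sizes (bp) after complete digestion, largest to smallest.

123, 74, 14 bp

Fno25II sites (CGATCG) start at positions 121, 135.
Fno25II cuts after base 3 of each site, so after positions 123, 137.
Linear molecule, 2 cuts → 3 fragments:
  1–123 → 123 bp
  124–137 → 14 bp
  138–211 → 74 bp
Sorted largest to smallest: 123, 74, 14 bp.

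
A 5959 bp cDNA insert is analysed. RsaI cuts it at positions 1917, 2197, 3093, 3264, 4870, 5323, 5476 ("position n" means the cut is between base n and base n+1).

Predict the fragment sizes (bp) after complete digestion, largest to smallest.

Linear molecule, 7 cuts → 8 fragments:
  1917 − 0 = 1917 bp
  2197 − 1917 = 280 bp
  3093 − 2197 = 896 bp
  3264 − 3093 = 171 bp
  4870 − 3264 = 1606 bp
  5323 − 4870 = 453 bp
  5476 − 5323 = 153 bp
  5959 − 5476 = 483 bp
Sorted largest to smallest: 1917, 1606, 896, 483, 453, 280, 171, 153 bp.

1917, 1606, 896, 483, 453, 280, 171, 153 bp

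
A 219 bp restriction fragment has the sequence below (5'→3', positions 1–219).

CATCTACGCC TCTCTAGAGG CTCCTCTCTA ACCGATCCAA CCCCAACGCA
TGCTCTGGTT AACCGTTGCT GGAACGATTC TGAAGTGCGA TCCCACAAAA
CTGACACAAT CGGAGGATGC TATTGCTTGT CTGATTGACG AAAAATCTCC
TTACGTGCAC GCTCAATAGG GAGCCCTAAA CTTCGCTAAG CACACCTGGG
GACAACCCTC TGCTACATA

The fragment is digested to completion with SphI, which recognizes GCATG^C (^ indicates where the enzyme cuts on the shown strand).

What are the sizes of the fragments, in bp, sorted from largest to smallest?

167, 52 bp

The SphI site (GCATGC) starts at position 48.
SphI cuts after base 5 of each site (before the last base), so after position 52.
Linear molecule, 1 cut → 2 fragments:
  1–52 → 52 bp
  53–219 → 167 bp
Sorted largest to smallest: 167, 52 bp.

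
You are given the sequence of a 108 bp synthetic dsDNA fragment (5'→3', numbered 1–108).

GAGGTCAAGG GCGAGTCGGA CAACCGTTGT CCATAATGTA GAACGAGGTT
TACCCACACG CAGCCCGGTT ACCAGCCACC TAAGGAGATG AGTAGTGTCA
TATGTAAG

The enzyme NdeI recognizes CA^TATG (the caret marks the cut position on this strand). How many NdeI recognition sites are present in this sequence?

1

CATATG occurs starting at position 99.
NdeI cuts at 1 site.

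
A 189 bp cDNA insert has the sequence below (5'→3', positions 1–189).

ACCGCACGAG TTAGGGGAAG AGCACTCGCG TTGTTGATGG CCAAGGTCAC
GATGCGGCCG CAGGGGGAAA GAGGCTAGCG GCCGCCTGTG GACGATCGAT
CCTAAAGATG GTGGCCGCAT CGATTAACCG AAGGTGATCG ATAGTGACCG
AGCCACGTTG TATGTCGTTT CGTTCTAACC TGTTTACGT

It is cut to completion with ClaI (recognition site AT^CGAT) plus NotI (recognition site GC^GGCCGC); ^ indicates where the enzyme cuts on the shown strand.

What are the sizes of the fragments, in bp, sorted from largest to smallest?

ClaI sites (ATCGAT) start at positions 95, 119, 137.
ClaI cuts after base 2 of each site, so after positions 96, 120, 138.
NotI sites (GCGGCCGC) start at positions 54, 78.
NotI cuts after base 2 of each site, so after positions 55, 79.
Combined cut positions: 55, 79, 96, 120, 138.
Linear molecule, 5 cuts → 6 fragments:
  1–55 → 55 bp
  56–79 → 24 bp
  80–96 → 17 bp
  97–120 → 24 bp
  121–138 → 18 bp
  139–189 → 51 bp
Sorted largest to smallest: 55, 51, 24, 24, 18, 17 bp.

55, 51, 24, 24, 18, 17 bp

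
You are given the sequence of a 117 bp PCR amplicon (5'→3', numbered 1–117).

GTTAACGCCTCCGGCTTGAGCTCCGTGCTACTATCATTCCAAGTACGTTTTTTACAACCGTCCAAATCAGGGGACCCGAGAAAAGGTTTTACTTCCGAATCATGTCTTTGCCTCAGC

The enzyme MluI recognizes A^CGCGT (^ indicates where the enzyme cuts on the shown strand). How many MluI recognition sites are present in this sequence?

No occurrence of ACGCGT is present in the sequence.
MluI does not cut: 0 sites.

0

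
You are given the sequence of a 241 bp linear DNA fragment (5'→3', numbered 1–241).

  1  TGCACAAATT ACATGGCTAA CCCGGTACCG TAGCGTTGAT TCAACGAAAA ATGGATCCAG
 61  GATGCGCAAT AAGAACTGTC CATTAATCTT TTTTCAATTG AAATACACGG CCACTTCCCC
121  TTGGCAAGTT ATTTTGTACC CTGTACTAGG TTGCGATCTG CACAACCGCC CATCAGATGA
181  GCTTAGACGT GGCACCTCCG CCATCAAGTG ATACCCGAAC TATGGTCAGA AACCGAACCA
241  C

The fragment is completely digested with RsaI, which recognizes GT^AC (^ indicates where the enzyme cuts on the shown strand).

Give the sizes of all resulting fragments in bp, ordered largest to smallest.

111, 97, 26, 7 bp

RsaI sites (GTAC) start at positions 25, 136, 143.
RsaI cuts after base 2 of each site, so after positions 26, 137, 144.
Linear molecule, 3 cuts → 4 fragments:
  1–26 → 26 bp
  27–137 → 111 bp
  138–144 → 7 bp
  145–241 → 97 bp
Sorted largest to smallest: 111, 97, 26, 7 bp.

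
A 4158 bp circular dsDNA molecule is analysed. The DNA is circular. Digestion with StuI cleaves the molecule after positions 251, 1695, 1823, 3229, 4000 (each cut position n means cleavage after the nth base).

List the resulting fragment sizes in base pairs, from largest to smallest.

Circular molecule, 5 cuts → 5 fragments:
  1695 − 251 = 1444 bp
  1823 − 1695 = 128 bp
  3229 − 1823 = 1406 bp
  4000 − 3229 = 771 bp
  wrap: 4158 − 4000 + 251 = 409 bp
Sorted largest to smallest: 1444, 1406, 771, 409, 128 bp.

1444, 1406, 771, 409, 128 bp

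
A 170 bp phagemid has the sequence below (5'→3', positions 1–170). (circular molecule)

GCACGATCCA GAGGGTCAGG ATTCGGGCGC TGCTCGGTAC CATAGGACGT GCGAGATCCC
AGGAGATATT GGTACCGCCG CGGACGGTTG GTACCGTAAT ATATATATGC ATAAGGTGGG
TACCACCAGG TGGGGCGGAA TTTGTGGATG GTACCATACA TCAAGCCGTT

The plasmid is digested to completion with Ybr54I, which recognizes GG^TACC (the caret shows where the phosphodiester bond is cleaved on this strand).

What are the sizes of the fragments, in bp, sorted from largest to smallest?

56, 35, 31, 29, 19 bp

Ybr54I sites (GGTACC) start at positions 36, 71, 90, 119, 150.
Ybr54I cuts after base 2 of each site, so after positions 37, 72, 91, 120, 151.
Circular molecule, 5 cuts → 5 fragments:
  38–72 → 35 bp
  73–91 → 19 bp
  92–120 → 29 bp
  121–151 → 31 bp
  152–170 then 1–37 → 19 + 37 = 56 bp
Sorted largest to smallest: 56, 35, 31, 29, 19 bp.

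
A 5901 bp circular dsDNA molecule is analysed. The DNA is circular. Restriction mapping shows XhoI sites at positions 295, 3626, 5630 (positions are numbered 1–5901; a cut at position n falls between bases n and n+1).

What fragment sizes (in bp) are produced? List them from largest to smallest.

Circular molecule, 3 cuts → 3 fragments:
  3626 − 295 = 3331 bp
  5630 − 3626 = 2004 bp
  wrap: 5901 − 5630 + 295 = 566 bp
Sorted largest to smallest: 3331, 2004, 566 bp.

3331, 2004, 566 bp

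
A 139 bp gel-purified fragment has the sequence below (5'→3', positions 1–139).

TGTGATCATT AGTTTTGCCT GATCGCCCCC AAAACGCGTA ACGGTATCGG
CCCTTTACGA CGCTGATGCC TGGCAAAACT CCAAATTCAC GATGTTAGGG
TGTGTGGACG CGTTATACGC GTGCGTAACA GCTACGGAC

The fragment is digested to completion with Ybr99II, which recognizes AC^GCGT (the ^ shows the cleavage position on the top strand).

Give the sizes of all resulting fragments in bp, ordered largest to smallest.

Ybr99II sites (ACGCGT) start at positions 34, 108, 117.
Ybr99II cuts after base 2 of each site, so after positions 35, 109, 118.
Linear molecule, 3 cuts → 4 fragments:
  1–35 → 35 bp
  36–109 → 74 bp
  110–118 → 9 bp
  119–139 → 21 bp
Sorted largest to smallest: 74, 35, 21, 9 bp.

74, 35, 21, 9 bp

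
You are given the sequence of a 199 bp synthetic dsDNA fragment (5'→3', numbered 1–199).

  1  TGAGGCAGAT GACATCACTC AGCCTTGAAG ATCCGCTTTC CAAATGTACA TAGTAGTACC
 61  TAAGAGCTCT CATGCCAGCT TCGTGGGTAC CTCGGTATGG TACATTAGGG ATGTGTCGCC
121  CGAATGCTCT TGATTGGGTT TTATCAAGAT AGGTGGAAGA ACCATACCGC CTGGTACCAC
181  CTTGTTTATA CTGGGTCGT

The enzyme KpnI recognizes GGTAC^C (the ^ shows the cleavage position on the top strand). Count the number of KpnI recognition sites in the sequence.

2

GGTACC occurs starting at positions 86, 173.
KpnI cuts at 2 sites.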